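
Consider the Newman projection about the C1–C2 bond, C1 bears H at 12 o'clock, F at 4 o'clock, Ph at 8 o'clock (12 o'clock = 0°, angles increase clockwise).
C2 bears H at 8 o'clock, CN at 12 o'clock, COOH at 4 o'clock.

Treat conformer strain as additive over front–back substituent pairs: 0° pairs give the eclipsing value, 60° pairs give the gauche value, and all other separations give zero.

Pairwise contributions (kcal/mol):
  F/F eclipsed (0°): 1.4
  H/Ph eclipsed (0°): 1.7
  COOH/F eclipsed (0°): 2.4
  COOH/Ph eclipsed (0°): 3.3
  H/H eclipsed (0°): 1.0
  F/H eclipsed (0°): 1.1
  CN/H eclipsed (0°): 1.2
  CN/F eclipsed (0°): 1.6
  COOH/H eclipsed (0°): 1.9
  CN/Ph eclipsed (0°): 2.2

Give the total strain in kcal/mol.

5.3 kcal/mol

This conformer (eclipsed): H–CN eclipsed, F–COOH eclipsed, Ph–H eclipsed; 1.2 + 2.4 + 1.7 = 5.3 kcal/mol.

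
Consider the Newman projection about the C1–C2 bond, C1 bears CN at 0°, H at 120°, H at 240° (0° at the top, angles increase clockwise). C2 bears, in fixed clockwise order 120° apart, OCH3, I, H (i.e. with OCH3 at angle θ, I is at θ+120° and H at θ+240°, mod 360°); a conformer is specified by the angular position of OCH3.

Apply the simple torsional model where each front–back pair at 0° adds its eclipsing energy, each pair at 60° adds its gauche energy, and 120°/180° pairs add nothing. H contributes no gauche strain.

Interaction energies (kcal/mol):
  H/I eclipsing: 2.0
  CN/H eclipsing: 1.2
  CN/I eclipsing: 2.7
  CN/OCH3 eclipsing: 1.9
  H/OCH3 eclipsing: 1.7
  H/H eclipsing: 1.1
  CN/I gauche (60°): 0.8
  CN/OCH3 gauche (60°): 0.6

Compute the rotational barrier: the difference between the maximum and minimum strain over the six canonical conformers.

4.9 kcal/mol

OCH3 at 0° (eclipsed): CN(0°)/OCH3(0°) eclipsed 1.9; H(120°)/I(120°) eclipsed 2.0; H(240°)/H(240°) eclipsed 1.1 → 5.0 kcal/mol.
OCH3 at 60° (staggered): CN(0°)/OCH3(60°) gauche 0.6 → 0.6 kcal/mol.
OCH3 at 120° (eclipsed): CN(0°)/H(0°) eclipsed 1.2; H(120°)/OCH3(120°) eclipsed 1.7; H(240°)/I(240°) eclipsed 2.0 → 4.9 kcal/mol.
OCH3 at 180° (staggered): CN(0°)/I(300°) gauche 0.8 → 0.8 kcal/mol.
OCH3 at 240° (eclipsed): CN(0°)/I(0°) eclipsed 2.7; H(120°)/H(120°) eclipsed 1.1; H(240°)/OCH3(240°) eclipsed 1.7 → 5.5 kcal/mol.
OCH3 at 300° (staggered): CN(0°)/OCH3(300°) gauche 0.6; CN(0°)/I(60°) gauche 0.8 → 1.4 kcal/mol.
Max at 240° (5.5 kcal/mol), min at 60° (0.6 kcal/mol); barrier = 4.9 kcal/mol.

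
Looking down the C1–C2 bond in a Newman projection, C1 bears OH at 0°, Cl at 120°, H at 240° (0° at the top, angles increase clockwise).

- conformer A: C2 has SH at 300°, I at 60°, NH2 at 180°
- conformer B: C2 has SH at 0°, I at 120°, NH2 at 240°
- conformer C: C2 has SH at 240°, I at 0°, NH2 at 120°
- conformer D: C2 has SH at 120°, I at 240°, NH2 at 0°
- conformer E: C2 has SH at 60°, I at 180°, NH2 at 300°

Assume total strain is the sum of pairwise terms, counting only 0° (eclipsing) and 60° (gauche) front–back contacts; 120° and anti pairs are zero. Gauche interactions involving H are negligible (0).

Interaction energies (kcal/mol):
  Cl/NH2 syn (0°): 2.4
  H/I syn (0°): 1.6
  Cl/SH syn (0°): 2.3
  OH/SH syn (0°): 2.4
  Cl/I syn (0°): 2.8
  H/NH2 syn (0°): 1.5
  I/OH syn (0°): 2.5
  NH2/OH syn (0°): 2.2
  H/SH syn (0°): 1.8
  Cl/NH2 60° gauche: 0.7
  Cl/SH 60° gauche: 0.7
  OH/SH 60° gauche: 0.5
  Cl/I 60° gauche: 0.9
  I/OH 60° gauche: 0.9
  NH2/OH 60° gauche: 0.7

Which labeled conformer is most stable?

A is staggered. OH at 0° is gauche with SH at 300° (0.5); OH at 0° is gauche with I at 60° (0.9); Cl at 120° is gauche with I at 60° (0.9); Cl at 120° is gauche with NH2 at 180° (0.7). Total 3.0 kcal/mol.
B is eclipsed. OH at 0° is eclipsed with SH at 0° (2.4); Cl at 120° is eclipsed with I at 120° (2.8); H at 240° is eclipsed with NH2 at 240° (1.5). Total 6.7 kcal/mol.
C is eclipsed. OH at 0° is eclipsed with I at 0° (2.5); Cl at 120° is eclipsed with NH2 at 120° (2.4); H at 240° is eclipsed with SH at 240° (1.8). Total 6.7 kcal/mol.
D is eclipsed. OH at 0° is eclipsed with NH2 at 0° (2.2); Cl at 120° is eclipsed with SH at 120° (2.3); H at 240° is eclipsed with I at 240° (1.6). Total 6.1 kcal/mol.
E is staggered. OH at 0° is gauche with SH at 60° (0.5); OH at 0° is gauche with NH2 at 300° (0.7); Cl at 120° is gauche with SH at 60° (0.7); Cl at 120° is gauche with I at 180° (0.9). Total 2.8 kcal/mol.
E has the lowest total (2.8 kcal/mol).

E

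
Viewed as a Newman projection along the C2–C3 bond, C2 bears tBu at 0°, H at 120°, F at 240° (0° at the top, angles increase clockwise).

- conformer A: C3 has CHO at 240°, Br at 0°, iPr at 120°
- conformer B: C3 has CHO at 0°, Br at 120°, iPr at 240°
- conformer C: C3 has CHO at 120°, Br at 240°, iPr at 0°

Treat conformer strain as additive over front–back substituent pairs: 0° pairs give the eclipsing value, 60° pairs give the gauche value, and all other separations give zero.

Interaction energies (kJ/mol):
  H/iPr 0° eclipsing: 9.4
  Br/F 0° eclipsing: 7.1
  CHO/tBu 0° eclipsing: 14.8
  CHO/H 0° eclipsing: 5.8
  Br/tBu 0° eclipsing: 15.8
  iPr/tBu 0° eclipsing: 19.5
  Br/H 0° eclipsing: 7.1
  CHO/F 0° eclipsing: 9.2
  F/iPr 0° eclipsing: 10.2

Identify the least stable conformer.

A (eclipsed): tBu–Br eclipsed, H–iPr eclipsed, F–CHO eclipsed; 15.8 + 9.4 + 9.2 = 34.4 kJ/mol.
B (eclipsed): tBu–CHO eclipsed, H–Br eclipsed, F–iPr eclipsed; 14.8 + 7.1 + 10.2 = 32.1 kJ/mol.
C (eclipsed): tBu–iPr eclipsed, H–CHO eclipsed, F–Br eclipsed; 19.5 + 5.8 + 7.1 = 32.4 kJ/mol.
A has the highest total (34.4 kJ/mol).

A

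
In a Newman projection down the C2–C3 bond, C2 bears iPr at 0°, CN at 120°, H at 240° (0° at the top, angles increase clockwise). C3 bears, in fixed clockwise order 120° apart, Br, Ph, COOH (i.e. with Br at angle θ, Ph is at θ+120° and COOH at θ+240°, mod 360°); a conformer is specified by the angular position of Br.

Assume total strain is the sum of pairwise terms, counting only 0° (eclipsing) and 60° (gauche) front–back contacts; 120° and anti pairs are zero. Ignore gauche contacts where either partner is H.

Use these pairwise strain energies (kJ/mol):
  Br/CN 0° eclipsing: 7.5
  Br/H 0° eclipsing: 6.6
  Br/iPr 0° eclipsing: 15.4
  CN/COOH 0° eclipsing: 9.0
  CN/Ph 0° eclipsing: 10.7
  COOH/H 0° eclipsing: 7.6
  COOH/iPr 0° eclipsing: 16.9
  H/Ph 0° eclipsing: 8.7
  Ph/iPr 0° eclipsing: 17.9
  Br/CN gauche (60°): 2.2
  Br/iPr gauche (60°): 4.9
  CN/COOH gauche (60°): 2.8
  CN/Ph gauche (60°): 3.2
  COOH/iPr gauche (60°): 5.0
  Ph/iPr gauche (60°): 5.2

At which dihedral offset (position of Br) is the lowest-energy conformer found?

180°

Br at 0° (eclipsed): iPr(0°)/Br(0°) eclipsed 15.4; CN(120°)/Ph(120°) eclipsed 10.7; H(240°)/COOH(240°) eclipsed 7.6 → 33.7 kJ/mol.
Br at 60° (staggered): iPr(0°)/Br(60°) gauche 4.9; iPr(0°)/COOH(300°) gauche 5.0; CN(120°)/Br(60°) gauche 2.2; CN(120°)/Ph(180°) gauche 3.2 → 15.3 kJ/mol.
Br at 120° (eclipsed): iPr(0°)/COOH(0°) eclipsed 16.9; CN(120°)/Br(120°) eclipsed 7.5; H(240°)/Ph(240°) eclipsed 8.7 → 33.1 kJ/mol.
Br at 180° (staggered): iPr(0°)/Ph(300°) gauche 5.2; iPr(0°)/COOH(60°) gauche 5.0; CN(120°)/Br(180°) gauche 2.2; CN(120°)/COOH(60°) gauche 2.8 → 15.2 kJ/mol.
Br at 240° (eclipsed): iPr(0°)/Ph(0°) eclipsed 17.9; CN(120°)/COOH(120°) eclipsed 9.0; H(240°)/Br(240°) eclipsed 6.6 → 33.5 kJ/mol.
Br at 300° (staggered): iPr(0°)/Br(300°) gauche 4.9; iPr(0°)/Ph(60°) gauche 5.2; CN(120°)/Ph(60°) gauche 3.2; CN(120°)/COOH(180°) gauche 2.8 → 16.1 kJ/mol.
The minimum (15.2 kJ/mol) occurs with Br at 180°.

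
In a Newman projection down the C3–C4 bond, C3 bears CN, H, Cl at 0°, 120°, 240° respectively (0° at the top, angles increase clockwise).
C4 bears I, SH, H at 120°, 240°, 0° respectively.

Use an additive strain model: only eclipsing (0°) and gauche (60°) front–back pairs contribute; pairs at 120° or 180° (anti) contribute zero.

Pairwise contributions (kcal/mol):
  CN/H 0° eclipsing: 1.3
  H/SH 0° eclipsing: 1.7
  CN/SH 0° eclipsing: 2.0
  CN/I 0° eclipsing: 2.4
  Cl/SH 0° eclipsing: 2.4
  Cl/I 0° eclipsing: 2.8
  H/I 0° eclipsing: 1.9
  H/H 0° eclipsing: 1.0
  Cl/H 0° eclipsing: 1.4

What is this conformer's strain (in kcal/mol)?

This conformer (eclipsed): CN–H eclipsed, H–I eclipsed, Cl–SH eclipsed; 1.3 + 1.9 + 2.4 = 5.6 kcal/mol.

5.6 kcal/mol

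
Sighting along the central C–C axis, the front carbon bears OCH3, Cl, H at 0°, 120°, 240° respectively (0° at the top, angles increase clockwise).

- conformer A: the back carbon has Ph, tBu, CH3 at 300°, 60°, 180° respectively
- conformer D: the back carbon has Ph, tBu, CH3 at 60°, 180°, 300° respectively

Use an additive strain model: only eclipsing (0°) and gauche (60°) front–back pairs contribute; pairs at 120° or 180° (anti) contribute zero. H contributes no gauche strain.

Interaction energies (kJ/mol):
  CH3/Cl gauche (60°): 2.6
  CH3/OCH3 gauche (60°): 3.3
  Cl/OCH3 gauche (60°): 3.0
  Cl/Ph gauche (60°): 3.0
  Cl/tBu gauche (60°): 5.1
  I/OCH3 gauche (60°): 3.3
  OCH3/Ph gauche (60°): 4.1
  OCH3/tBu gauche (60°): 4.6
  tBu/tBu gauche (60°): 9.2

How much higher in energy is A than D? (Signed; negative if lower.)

+0.9 kJ/mol

A (staggered): OCH3(0°)/Ph(300°) gauche 4.1; OCH3(0°)/tBu(60°) gauche 4.6; Cl(120°)/tBu(60°) gauche 5.1; Cl(120°)/CH3(180°) gauche 2.6 → 16.4 kJ/mol.
D (staggered): OCH3(0°)/Ph(60°) gauche 4.1; OCH3(0°)/CH3(300°) gauche 3.3; Cl(120°)/Ph(60°) gauche 3.0; Cl(120°)/tBu(180°) gauche 5.1 → 15.5 kJ/mol.
E(A) − E(D) = 16.4 − 15.5 = +0.9 kJ/mol.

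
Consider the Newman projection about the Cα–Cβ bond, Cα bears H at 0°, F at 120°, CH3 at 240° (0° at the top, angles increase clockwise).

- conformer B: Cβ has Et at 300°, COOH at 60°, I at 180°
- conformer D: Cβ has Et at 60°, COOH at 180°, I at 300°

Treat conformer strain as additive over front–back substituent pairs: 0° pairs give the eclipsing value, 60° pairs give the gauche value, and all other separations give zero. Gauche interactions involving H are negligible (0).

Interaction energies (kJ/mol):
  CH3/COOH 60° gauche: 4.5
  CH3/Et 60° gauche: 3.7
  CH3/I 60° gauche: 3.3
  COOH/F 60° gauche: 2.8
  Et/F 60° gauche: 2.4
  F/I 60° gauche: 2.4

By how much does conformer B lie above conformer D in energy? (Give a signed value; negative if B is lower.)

B is staggered. F at 120° is gauche with COOH at 60° (2.8); F at 120° is gauche with I at 180° (2.4); CH3 at 240° is gauche with Et at 300° (3.7); CH3 at 240° is gauche with I at 180° (3.3). Total 12.2 kJ/mol.
D is staggered. F at 120° is gauche with Et at 60° (2.4); F at 120° is gauche with COOH at 180° (2.8); CH3 at 240° is gauche with COOH at 180° (4.5); CH3 at 240° is gauche with I at 300° (3.3). Total 13.0 kJ/mol.
E(B) − E(D) = 12.2 − 13.0 = -0.8 kJ/mol.

-0.8 kJ/mol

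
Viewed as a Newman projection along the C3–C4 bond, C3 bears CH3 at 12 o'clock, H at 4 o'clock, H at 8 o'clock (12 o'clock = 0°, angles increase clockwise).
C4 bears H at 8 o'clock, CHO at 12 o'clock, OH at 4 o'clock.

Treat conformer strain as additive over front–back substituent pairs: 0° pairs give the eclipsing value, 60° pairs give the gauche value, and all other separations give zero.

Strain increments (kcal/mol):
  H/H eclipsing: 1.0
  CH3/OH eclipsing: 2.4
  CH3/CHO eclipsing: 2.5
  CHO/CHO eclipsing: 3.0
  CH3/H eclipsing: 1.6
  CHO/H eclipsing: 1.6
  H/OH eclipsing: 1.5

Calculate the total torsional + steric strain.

This conformer is eclipsed. CH3 at 0° is eclipsed with CHO at 0° (2.5); H at 120° is eclipsed with OH at 120° (1.5); H at 240° is eclipsed with H at 240° (1.0). Total 5.0 kcal/mol.

5.0 kcal/mol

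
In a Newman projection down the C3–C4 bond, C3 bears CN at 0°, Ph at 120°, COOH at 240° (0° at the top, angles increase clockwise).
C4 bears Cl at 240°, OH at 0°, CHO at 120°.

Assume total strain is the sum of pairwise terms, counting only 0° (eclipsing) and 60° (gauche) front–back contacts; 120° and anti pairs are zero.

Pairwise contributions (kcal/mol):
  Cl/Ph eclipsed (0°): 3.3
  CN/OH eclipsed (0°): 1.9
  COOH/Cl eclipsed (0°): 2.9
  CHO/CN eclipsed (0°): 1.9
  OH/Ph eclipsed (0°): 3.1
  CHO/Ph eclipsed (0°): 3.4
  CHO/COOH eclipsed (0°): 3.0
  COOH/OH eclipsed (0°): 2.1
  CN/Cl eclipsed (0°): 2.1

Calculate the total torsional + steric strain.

8.2 kcal/mol

This conformer is eclipsed. CN at 0° is eclipsed with OH at 0° (1.9); Ph at 120° is eclipsed with CHO at 120° (3.4); COOH at 240° is eclipsed with Cl at 240° (2.9). Total 8.2 kcal/mol.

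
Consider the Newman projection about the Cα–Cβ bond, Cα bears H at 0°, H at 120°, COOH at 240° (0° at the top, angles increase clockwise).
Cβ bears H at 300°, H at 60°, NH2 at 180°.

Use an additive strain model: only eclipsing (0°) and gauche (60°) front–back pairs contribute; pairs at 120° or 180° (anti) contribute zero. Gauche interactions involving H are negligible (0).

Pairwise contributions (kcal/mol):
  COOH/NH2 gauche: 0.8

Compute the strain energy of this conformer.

This conformer is staggered. COOH at 240° is gauche with NH2 at 180° (0.8). Total 0.8 kcal/mol.

0.8 kcal/mol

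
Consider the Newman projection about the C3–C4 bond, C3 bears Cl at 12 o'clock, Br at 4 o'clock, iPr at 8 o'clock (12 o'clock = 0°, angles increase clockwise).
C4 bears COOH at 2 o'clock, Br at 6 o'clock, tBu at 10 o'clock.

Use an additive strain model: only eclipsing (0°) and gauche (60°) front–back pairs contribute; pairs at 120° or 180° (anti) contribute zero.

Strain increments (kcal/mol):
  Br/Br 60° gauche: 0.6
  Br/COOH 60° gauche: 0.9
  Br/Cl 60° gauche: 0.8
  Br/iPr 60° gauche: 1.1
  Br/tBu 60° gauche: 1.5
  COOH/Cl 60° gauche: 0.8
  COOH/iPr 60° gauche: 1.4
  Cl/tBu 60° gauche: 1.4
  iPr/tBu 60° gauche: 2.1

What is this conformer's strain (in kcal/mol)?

6.9 kcal/mol

This conformer (staggered): Cl(0°)/COOH(60°) gauche 0.8; Cl(0°)/tBu(300°) gauche 1.4; Br(120°)/COOH(60°) gauche 0.9; Br(120°)/Br(180°) gauche 0.6; iPr(240°)/Br(180°) gauche 1.1; iPr(240°)/tBu(300°) gauche 2.1 → 6.9 kcal/mol.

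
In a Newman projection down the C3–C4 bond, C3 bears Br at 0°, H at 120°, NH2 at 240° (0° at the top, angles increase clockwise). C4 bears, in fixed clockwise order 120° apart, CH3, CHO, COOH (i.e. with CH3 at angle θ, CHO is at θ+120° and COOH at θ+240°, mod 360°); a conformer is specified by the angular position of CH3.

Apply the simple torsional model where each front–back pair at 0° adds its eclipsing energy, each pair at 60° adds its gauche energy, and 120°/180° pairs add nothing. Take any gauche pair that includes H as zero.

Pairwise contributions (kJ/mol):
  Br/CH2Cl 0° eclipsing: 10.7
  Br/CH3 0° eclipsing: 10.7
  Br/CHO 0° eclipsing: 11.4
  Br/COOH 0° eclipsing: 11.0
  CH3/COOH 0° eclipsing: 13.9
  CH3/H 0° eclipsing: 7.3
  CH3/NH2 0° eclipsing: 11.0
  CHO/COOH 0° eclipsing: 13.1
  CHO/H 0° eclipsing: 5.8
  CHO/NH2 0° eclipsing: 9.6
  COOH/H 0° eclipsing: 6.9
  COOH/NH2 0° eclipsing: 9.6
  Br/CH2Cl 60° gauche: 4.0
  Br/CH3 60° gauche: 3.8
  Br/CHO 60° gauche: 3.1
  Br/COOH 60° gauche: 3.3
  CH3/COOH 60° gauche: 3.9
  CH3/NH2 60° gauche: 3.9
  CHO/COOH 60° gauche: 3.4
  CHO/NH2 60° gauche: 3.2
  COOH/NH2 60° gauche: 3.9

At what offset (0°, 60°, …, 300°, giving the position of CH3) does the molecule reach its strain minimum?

CH3 at 0° (eclipsed): Br–CH3 eclipsed, H–CHO eclipsed, NH2–COOH eclipsed; 10.7 + 5.8 + 9.6 = 26.1 kJ/mol.
CH3 at 60° (staggered): Br–CH3 gauche, Br–COOH gauche, NH2–CHO gauche, NH2–COOH gauche; 3.8 + 3.3 + 3.2 + 3.9 = 14.2 kJ/mol.
CH3 at 120° (eclipsed): Br–COOH eclipsed, H–CH3 eclipsed, NH2–CHO eclipsed; 11.0 + 7.3 + 9.6 = 27.9 kJ/mol.
CH3 at 180° (staggered): Br–CHO gauche, Br–COOH gauche, NH2–CH3 gauche, NH2–CHO gauche; 3.1 + 3.3 + 3.9 + 3.2 = 13.5 kJ/mol.
CH3 at 240° (eclipsed): Br–CHO eclipsed, H–COOH eclipsed, NH2–CH3 eclipsed; 11.4 + 6.9 + 11.0 = 29.3 kJ/mol.
CH3 at 300° (staggered): Br–CH3 gauche, Br–CHO gauche, NH2–CH3 gauche, NH2–COOH gauche; 3.8 + 3.1 + 3.9 + 3.9 = 14.7 kJ/mol.
The minimum (13.5 kJ/mol) occurs with CH3 at 180°.

180°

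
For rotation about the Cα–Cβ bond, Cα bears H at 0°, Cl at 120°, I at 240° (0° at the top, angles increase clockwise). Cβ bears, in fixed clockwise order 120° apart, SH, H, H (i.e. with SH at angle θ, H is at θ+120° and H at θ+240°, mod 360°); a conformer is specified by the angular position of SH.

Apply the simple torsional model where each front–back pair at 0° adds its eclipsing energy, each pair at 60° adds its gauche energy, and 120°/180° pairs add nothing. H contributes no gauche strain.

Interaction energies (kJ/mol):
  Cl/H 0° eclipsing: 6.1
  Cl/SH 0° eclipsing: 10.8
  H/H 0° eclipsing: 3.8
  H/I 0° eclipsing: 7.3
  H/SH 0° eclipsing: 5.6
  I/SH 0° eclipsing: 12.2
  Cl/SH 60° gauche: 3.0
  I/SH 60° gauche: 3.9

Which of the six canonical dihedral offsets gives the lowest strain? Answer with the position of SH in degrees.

SH at 0° (eclipsed): H–SH eclipsed, Cl–H eclipsed, I–H eclipsed; 5.6 + 6.1 + 7.3 = 19.0 kJ/mol.
SH at 60° (staggered): Cl–SH gauche; 3.0 = 3.0 kJ/mol.
SH at 120° (eclipsed): H–H eclipsed, Cl–SH eclipsed, I–H eclipsed; 3.8 + 10.8 + 7.3 = 21.9 kJ/mol.
SH at 180° (staggered): Cl–SH gauche, I–SH gauche; 3.0 + 3.9 = 6.9 kJ/mol.
SH at 240° (eclipsed): H–H eclipsed, Cl–H eclipsed, I–SH eclipsed; 3.8 + 6.1 + 12.2 = 22.1 kJ/mol.
SH at 300° (staggered): I–SH gauche; 3.9 = 3.9 kJ/mol.
The minimum (3.0 kJ/mol) occurs with SH at 60°.

60°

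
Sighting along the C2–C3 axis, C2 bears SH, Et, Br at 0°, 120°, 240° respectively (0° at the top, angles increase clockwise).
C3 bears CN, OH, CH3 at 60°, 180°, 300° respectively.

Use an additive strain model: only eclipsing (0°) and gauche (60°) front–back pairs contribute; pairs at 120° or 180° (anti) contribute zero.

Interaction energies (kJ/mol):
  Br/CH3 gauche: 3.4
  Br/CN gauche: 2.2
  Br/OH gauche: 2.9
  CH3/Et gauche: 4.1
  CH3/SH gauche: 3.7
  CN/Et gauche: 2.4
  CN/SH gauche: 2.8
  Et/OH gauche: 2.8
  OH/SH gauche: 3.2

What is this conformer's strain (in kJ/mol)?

18.0 kJ/mol

This conformer (staggered): SH–CN gauche, SH–CH3 gauche, Et–CN gauche, Et–OH gauche, Br–OH gauche, Br–CH3 gauche; 2.8 + 3.7 + 2.4 + 2.8 + 2.9 + 3.4 = 18.0 kJ/mol.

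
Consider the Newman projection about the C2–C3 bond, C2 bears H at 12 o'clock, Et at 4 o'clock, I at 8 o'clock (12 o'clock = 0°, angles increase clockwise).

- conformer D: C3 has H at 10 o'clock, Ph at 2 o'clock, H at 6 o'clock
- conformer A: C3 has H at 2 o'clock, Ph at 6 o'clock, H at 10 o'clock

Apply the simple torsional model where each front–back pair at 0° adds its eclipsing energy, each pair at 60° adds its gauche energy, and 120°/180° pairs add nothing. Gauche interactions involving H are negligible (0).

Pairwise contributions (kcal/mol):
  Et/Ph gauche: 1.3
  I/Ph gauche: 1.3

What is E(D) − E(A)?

D (staggered): Et(120°)/Ph(60°) gauche 1.3 → 1.3 kcal/mol.
A (staggered): Et(120°)/Ph(180°) gauche 1.3; I(240°)/Ph(180°) gauche 1.3 → 2.6 kcal/mol.
E(D) − E(A) = 1.3 − 2.6 = -1.3 kcal/mol.

-1.3 kcal/mol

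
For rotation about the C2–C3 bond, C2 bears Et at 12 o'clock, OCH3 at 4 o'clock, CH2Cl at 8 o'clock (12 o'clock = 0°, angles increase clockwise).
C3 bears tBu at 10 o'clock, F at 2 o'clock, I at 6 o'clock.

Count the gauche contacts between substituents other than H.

6

Non-H gauche pairs: Et(0°)/tBu(300°); Et(0°)/F(60°); OCH3(120°)/F(60°); OCH3(120°)/I(180°); CH2Cl(240°)/tBu(300°); CH2Cl(240°)/I(180°) — 6 interactions.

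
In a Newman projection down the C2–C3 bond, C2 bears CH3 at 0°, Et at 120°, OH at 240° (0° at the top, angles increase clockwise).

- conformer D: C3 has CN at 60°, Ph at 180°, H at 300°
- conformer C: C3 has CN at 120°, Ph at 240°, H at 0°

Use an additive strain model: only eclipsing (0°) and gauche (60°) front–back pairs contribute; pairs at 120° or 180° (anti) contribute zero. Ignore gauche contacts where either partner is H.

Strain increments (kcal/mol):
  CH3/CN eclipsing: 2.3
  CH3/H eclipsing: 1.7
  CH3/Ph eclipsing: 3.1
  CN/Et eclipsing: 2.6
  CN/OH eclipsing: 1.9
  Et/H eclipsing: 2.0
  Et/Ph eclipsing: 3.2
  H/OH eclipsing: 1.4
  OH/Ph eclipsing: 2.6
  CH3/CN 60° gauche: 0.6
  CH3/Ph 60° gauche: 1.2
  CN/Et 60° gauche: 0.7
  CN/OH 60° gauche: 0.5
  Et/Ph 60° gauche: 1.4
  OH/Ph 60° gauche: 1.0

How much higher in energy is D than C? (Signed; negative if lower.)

-3.2 kcal/mol

D (staggered): CH3(0°)/CN(60°) gauche 0.6; Et(120°)/CN(60°) gauche 0.7; Et(120°)/Ph(180°) gauche 1.4; OH(240°)/Ph(180°) gauche 1.0 → 3.7 kcal/mol.
C (eclipsed): CH3(0°)/H(0°) eclipsed 1.7; Et(120°)/CN(120°) eclipsed 2.6; OH(240°)/Ph(240°) eclipsed 2.6 → 6.9 kcal/mol.
E(D) − E(C) = 3.7 − 6.9 = -3.2 kcal/mol.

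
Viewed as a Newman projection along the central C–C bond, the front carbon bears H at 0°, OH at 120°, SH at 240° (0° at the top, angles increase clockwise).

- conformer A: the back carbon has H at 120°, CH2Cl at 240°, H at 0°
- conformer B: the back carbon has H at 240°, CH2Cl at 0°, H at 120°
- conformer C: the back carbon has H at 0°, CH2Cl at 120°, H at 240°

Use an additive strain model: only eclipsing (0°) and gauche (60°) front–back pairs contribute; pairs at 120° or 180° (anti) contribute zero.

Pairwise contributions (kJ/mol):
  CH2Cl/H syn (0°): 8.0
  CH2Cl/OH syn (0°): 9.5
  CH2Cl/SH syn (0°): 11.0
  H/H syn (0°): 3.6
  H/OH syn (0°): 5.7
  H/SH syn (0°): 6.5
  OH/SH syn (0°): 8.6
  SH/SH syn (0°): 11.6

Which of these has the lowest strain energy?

C

A (eclipsed): H–H eclipsed, OH–H eclipsed, SH–CH2Cl eclipsed; 3.6 + 5.7 + 11.0 = 20.3 kJ/mol.
B (eclipsed): H–CH2Cl eclipsed, OH–H eclipsed, SH–H eclipsed; 8.0 + 5.7 + 6.5 = 20.2 kJ/mol.
C (eclipsed): H–H eclipsed, OH–CH2Cl eclipsed, SH–H eclipsed; 3.6 + 9.5 + 6.5 = 19.6 kJ/mol.
C has the lowest total (19.6 kJ/mol).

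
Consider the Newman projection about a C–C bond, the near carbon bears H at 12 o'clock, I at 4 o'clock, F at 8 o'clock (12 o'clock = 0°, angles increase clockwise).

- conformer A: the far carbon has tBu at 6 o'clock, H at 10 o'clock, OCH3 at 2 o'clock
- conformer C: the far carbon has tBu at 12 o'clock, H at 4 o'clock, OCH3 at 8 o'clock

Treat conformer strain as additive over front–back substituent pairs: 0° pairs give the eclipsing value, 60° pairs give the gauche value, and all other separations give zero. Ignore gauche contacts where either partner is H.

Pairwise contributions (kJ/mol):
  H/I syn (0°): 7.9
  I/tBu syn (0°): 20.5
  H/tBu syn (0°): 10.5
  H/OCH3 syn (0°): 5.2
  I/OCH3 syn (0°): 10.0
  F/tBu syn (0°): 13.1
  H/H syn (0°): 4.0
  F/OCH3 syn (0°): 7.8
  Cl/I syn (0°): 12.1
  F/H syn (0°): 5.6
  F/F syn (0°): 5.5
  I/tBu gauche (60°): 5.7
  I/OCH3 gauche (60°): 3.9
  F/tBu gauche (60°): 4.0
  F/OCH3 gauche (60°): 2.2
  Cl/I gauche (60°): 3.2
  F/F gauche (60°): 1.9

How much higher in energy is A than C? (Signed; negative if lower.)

-12.6 kJ/mol

A (staggered): I–tBu gauche, I–OCH3 gauche, F–tBu gauche; 5.7 + 3.9 + 4.0 = 13.6 kJ/mol.
C (eclipsed): H–tBu eclipsed, I–H eclipsed, F–OCH3 eclipsed; 10.5 + 7.9 + 7.8 = 26.2 kJ/mol.
E(A) − E(C) = 13.6 − 26.2 = -12.6 kJ/mol.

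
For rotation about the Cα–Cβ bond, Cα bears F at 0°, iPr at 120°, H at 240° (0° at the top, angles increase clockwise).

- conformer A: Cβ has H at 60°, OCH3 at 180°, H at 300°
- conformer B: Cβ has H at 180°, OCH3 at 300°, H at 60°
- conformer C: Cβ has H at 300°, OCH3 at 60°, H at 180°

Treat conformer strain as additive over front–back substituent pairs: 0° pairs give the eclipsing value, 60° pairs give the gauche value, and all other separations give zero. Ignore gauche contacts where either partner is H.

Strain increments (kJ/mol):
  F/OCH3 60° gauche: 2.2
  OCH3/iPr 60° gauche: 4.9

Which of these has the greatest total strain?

A is staggered. iPr at 120° is gauche with OCH3 at 180° (4.9). Total 4.9 kJ/mol.
B is staggered. F at 0° is gauche with OCH3 at 300° (2.2). Total 2.2 kJ/mol.
C is staggered. F at 0° is gauche with OCH3 at 60° (2.2); iPr at 120° is gauche with OCH3 at 60° (4.9). Total 7.1 kJ/mol.
C has the highest total (7.1 kJ/mol).

C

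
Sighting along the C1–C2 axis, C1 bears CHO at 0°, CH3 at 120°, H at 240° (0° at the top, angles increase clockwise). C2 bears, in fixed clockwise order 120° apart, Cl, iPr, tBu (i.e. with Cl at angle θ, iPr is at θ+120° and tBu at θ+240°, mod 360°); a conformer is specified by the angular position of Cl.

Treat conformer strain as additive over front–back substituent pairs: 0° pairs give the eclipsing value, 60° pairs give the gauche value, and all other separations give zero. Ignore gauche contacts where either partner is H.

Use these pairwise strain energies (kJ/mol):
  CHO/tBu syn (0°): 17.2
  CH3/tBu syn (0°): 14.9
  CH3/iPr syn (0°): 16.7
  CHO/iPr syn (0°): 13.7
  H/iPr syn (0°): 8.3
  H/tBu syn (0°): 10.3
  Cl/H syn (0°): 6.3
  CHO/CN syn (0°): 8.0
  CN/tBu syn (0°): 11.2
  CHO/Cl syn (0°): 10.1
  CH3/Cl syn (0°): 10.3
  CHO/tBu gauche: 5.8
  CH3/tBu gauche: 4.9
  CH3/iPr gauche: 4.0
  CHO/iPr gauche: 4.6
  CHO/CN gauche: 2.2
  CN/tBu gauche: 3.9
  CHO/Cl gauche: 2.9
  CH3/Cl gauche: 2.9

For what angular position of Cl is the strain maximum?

Cl at 0° (eclipsed): CHO(0°)/Cl(0°) eclipsed 10.1; CH3(120°)/iPr(120°) eclipsed 16.7; H(240°)/tBu(240°) eclipsed 10.3 → 37.1 kJ/mol.
Cl at 60° (staggered): CHO(0°)/Cl(60°) gauche 2.9; CHO(0°)/tBu(300°) gauche 5.8; CH3(120°)/Cl(60°) gauche 2.9; CH3(120°)/iPr(180°) gauche 4.0 → 15.6 kJ/mol.
Cl at 120° (eclipsed): CHO(0°)/tBu(0°) eclipsed 17.2; CH3(120°)/Cl(120°) eclipsed 10.3; H(240°)/iPr(240°) eclipsed 8.3 → 35.8 kJ/mol.
Cl at 180° (staggered): CHO(0°)/iPr(300°) gauche 4.6; CHO(0°)/tBu(60°) gauche 5.8; CH3(120°)/Cl(180°) gauche 2.9; CH3(120°)/tBu(60°) gauche 4.9 → 18.2 kJ/mol.
Cl at 240° (eclipsed): CHO(0°)/iPr(0°) eclipsed 13.7; CH3(120°)/tBu(120°) eclipsed 14.9; H(240°)/Cl(240°) eclipsed 6.3 → 34.9 kJ/mol.
Cl at 300° (staggered): CHO(0°)/Cl(300°) gauche 2.9; CHO(0°)/iPr(60°) gauche 4.6; CH3(120°)/iPr(60°) gauche 4.0; CH3(120°)/tBu(180°) gauche 4.9 → 16.4 kJ/mol.
The maximum (37.1 kJ/mol) occurs with Cl at 0°.

0°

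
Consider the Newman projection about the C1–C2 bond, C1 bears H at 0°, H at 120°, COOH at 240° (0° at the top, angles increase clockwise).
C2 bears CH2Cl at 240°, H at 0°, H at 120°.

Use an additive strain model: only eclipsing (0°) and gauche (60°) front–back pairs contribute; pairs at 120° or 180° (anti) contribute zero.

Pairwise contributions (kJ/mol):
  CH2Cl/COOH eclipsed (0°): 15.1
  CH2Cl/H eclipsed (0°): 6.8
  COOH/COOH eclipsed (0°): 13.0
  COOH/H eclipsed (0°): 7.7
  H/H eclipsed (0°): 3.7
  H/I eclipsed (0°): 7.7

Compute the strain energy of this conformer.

22.5 kJ/mol

This conformer (eclipsed): H–H eclipsed, H–H eclipsed, COOH–CH2Cl eclipsed; 3.7 + 3.7 + 15.1 = 22.5 kJ/mol.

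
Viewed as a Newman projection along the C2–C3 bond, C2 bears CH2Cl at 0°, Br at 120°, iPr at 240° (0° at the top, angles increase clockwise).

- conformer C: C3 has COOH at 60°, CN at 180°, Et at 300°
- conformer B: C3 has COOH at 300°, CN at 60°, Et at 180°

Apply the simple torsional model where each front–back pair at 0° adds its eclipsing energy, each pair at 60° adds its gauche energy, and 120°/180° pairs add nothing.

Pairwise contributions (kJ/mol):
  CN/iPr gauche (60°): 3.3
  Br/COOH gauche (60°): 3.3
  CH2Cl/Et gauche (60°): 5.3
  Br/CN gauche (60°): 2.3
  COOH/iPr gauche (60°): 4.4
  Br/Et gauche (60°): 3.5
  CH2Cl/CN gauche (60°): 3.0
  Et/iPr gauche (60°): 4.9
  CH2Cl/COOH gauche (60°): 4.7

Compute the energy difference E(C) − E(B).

C (staggered): CH2Cl–COOH gauche, CH2Cl–Et gauche, Br–COOH gauche, Br–CN gauche, iPr–CN gauche, iPr–Et gauche; 4.7 + 5.3 + 3.3 + 2.3 + 3.3 + 4.9 = 23.8 kJ/mol.
B (staggered): CH2Cl–COOH gauche, CH2Cl–CN gauche, Br–CN gauche, Br–Et gauche, iPr–COOH gauche, iPr–Et gauche; 4.7 + 3.0 + 2.3 + 3.5 + 4.4 + 4.9 = 22.8 kJ/mol.
E(C) − E(B) = 23.8 − 22.8 = +1.0 kJ/mol.

+1.0 kJ/mol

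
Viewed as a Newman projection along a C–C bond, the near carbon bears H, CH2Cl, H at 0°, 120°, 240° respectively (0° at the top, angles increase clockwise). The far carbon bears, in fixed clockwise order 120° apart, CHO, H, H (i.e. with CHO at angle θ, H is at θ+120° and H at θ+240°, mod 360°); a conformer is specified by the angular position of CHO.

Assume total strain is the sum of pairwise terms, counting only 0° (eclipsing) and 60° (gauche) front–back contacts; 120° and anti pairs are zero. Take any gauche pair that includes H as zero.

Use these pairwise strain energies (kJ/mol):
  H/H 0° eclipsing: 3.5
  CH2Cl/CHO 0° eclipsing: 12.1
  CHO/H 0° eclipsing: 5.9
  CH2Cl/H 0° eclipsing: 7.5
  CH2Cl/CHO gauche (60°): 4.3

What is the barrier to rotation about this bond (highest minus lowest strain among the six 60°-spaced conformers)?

CHO at 0° (eclipsed): H(0°)/CHO(0°) eclipsed 5.9; CH2Cl(120°)/H(120°) eclipsed 7.5; H(240°)/H(240°) eclipsed 3.5 → 16.9 kJ/mol.
CHO at 60° (staggered): CH2Cl(120°)/CHO(60°) gauche 4.3 → 4.3 kJ/mol.
CHO at 120° (eclipsed): H(0°)/H(0°) eclipsed 3.5; CH2Cl(120°)/CHO(120°) eclipsed 12.1; H(240°)/H(240°) eclipsed 3.5 → 19.1 kJ/mol.
CHO at 180° (staggered): CH2Cl(120°)/CHO(180°) gauche 4.3 → 4.3 kJ/mol.
CHO at 240° (eclipsed): H(0°)/H(0°) eclipsed 3.5; CH2Cl(120°)/H(120°) eclipsed 7.5; H(240°)/CHO(240°) eclipsed 5.9 → 16.9 kJ/mol.
CHO at 300° (staggered): no non-H gauche contacts → 0.0 kJ/mol.
Max at 120° (19.1 kJ/mol), min at 300° (0.0 kJ/mol); barrier = 19.1 kJ/mol.

19.1 kJ/mol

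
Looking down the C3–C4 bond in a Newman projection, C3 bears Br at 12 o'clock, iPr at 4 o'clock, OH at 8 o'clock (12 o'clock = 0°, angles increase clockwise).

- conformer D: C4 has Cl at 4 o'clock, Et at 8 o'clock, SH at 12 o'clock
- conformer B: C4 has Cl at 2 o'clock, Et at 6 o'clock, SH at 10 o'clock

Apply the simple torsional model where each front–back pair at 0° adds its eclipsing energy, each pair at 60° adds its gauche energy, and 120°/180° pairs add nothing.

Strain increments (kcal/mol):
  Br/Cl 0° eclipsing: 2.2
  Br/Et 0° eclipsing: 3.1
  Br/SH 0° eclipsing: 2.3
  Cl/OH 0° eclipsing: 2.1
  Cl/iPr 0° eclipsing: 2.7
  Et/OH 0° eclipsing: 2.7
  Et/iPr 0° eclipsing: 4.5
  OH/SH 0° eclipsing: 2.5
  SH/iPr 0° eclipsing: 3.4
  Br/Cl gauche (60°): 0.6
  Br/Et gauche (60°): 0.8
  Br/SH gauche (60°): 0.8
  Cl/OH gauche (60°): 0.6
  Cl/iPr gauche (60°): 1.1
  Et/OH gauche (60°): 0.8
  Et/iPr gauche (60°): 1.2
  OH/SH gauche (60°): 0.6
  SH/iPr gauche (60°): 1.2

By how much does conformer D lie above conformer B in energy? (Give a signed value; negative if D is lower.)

+2.6 kcal/mol

D (eclipsed): Br–SH eclipsed, iPr–Cl eclipsed, OH–Et eclipsed; 2.3 + 2.7 + 2.7 = 7.7 kcal/mol.
B (staggered): Br–Cl gauche, Br–SH gauche, iPr–Cl gauche, iPr–Et gauche, OH–Et gauche, OH–SH gauche; 0.6 + 0.8 + 1.1 + 1.2 + 0.8 + 0.6 = 5.1 kcal/mol.
E(D) − E(B) = 7.7 − 5.1 = +2.6 kcal/mol.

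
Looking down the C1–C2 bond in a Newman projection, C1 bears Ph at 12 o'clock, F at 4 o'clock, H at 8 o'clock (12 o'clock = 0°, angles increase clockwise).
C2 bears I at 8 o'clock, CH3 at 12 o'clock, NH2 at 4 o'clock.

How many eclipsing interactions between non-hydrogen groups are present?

2

Non-H eclipsing pairs: Ph(0°)/CH3(0°); F(120°)/NH2(120°) — 2 interactions.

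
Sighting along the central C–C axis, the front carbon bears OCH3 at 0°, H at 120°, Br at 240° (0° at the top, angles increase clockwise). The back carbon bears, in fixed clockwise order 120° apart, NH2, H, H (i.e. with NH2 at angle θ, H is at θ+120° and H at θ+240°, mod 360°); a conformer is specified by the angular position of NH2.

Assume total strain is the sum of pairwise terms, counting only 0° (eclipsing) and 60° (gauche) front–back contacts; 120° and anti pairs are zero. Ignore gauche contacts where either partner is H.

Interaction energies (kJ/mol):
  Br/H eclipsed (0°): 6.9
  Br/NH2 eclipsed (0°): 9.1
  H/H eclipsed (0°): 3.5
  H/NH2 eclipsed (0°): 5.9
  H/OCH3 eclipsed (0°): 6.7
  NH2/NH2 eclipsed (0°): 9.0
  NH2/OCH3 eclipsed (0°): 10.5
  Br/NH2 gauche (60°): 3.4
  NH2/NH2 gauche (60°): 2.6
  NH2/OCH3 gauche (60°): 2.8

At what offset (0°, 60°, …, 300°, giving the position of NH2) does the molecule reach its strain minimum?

60°

NH2 at 0° (eclipsed): OCH3–NH2 eclipsed, H–H eclipsed, Br–H eclipsed; 10.5 + 3.5 + 6.9 = 20.9 kJ/mol.
NH2 at 60° (staggered): OCH3–NH2 gauche; 2.8 = 2.8 kJ/mol.
NH2 at 120° (eclipsed): OCH3–H eclipsed, H–NH2 eclipsed, Br–H eclipsed; 6.7 + 5.9 + 6.9 = 19.5 kJ/mol.
NH2 at 180° (staggered): Br–NH2 gauche; 3.4 = 3.4 kJ/mol.
NH2 at 240° (eclipsed): OCH3–H eclipsed, H–H eclipsed, Br–NH2 eclipsed; 6.7 + 3.5 + 9.1 = 19.3 kJ/mol.
NH2 at 300° (staggered): OCH3–NH2 gauche, Br–NH2 gauche; 2.8 + 3.4 = 6.2 kJ/mol.
The minimum (2.8 kJ/mol) occurs with NH2 at 60°.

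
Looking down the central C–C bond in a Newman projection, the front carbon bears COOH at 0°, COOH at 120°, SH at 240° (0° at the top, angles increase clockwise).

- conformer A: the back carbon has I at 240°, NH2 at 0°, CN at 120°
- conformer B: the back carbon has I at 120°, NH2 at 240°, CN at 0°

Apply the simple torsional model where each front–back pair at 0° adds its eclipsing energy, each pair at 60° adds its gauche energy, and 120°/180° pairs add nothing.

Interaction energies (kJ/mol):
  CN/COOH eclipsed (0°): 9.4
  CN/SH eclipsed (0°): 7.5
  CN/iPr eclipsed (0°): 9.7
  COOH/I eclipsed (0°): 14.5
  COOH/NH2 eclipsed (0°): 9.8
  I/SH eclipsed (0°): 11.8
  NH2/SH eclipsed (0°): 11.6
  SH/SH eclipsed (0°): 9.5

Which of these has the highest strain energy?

B

A is eclipsed. COOH at 0° is eclipsed with NH2 at 0° (9.8); COOH at 120° is eclipsed with CN at 120° (9.4); SH at 240° is eclipsed with I at 240° (11.8). Total 31.0 kJ/mol.
B is eclipsed. COOH at 0° is eclipsed with CN at 0° (9.4); COOH at 120° is eclipsed with I at 120° (14.5); SH at 240° is eclipsed with NH2 at 240° (11.6). Total 35.5 kJ/mol.
B has the highest total (35.5 kJ/mol).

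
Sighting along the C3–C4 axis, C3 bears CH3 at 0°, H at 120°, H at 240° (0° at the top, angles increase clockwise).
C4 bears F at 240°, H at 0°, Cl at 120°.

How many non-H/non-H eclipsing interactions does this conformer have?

0

Every eclipsing pair involves H, so the count is 0.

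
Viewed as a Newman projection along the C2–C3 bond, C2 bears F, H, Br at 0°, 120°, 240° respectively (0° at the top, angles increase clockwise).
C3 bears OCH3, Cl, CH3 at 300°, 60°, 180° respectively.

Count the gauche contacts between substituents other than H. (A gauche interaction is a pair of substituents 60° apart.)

4

Non-H gauche pairs: F(0°)/OCH3(300°); F(0°)/Cl(60°); Br(240°)/OCH3(300°); Br(240°)/CH3(180°) — 4 interactions.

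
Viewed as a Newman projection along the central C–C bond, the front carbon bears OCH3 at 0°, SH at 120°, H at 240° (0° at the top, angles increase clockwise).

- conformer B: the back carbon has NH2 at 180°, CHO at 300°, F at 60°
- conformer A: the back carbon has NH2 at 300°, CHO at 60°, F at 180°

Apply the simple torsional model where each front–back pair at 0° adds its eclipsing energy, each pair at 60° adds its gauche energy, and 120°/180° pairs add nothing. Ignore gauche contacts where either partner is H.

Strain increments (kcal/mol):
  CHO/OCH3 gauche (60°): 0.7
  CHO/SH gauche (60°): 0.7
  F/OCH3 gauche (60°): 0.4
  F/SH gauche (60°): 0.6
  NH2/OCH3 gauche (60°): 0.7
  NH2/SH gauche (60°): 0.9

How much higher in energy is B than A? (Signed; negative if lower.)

B (staggered): OCH3–CHO gauche, OCH3–F gauche, SH–NH2 gauche, SH–F gauche; 0.7 + 0.4 + 0.9 + 0.6 = 2.6 kcal/mol.
A (staggered): OCH3–NH2 gauche, OCH3–CHO gauche, SH–CHO gauche, SH–F gauche; 0.7 + 0.7 + 0.7 + 0.6 = 2.7 kcal/mol.
E(B) − E(A) = 2.6 − 2.7 = -0.1 kcal/mol.

-0.1 kcal/mol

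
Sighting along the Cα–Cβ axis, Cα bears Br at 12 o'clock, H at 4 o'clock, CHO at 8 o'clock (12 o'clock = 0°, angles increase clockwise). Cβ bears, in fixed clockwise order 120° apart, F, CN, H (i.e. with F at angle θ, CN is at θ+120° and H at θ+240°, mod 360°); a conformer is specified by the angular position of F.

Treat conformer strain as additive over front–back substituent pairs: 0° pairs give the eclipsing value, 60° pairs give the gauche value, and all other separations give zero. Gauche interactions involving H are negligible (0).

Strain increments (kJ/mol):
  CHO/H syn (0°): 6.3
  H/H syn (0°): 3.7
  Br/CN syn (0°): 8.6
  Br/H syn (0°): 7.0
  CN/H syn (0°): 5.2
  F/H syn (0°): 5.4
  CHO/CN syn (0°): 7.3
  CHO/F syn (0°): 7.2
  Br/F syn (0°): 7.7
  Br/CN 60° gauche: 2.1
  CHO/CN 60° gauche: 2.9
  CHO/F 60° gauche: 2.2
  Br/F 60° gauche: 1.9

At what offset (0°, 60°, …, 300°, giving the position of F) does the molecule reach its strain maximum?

F at 0° (eclipsed): Br–F eclipsed, H–CN eclipsed, CHO–H eclipsed; 7.7 + 5.2 + 6.3 = 19.2 kJ/mol.
F at 60° (staggered): Br–F gauche, CHO–CN gauche; 1.9 + 2.9 = 4.8 kJ/mol.
F at 120° (eclipsed): Br–H eclipsed, H–F eclipsed, CHO–CN eclipsed; 7.0 + 5.4 + 7.3 = 19.7 kJ/mol.
F at 180° (staggered): Br–CN gauche, CHO–F gauche, CHO–CN gauche; 2.1 + 2.2 + 2.9 = 7.2 kJ/mol.
F at 240° (eclipsed): Br–CN eclipsed, H–H eclipsed, CHO–F eclipsed; 8.6 + 3.7 + 7.2 = 19.5 kJ/mol.
F at 300° (staggered): Br–F gauche, Br–CN gauche, CHO–F gauche; 1.9 + 2.1 + 2.2 = 6.2 kJ/mol.
The maximum (19.7 kJ/mol) occurs with F at 120°.

120°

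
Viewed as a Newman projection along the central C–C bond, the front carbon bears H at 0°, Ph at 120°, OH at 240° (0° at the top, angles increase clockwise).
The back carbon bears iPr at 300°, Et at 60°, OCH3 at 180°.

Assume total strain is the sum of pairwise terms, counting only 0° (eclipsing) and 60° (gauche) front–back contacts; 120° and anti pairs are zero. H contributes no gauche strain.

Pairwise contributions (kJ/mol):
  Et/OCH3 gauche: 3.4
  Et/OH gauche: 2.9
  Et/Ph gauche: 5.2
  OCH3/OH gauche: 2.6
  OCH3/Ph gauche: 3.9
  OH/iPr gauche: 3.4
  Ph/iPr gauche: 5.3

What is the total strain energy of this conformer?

15.1 kJ/mol

This conformer (staggered): Ph–Et gauche, Ph–OCH3 gauche, OH–iPr gauche, OH–OCH3 gauche; 5.2 + 3.9 + 3.4 + 2.6 = 15.1 kJ/mol.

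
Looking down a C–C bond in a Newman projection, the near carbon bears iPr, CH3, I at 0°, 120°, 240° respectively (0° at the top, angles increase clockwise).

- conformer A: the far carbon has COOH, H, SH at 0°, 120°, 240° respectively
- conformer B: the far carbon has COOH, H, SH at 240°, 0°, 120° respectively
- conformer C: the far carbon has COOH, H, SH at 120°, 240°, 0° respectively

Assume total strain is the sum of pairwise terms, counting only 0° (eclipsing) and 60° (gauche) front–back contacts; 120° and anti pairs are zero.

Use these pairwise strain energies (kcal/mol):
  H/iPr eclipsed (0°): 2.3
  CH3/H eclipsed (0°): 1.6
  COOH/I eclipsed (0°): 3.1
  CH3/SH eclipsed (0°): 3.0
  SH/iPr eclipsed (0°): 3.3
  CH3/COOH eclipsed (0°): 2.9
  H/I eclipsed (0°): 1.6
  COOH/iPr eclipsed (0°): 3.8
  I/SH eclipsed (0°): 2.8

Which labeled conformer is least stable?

A (eclipsed): iPr(0°)/COOH(0°) eclipsed 3.8; CH3(120°)/H(120°) eclipsed 1.6; I(240°)/SH(240°) eclipsed 2.8 → 8.2 kcal/mol.
B (eclipsed): iPr(0°)/H(0°) eclipsed 2.3; CH3(120°)/SH(120°) eclipsed 3.0; I(240°)/COOH(240°) eclipsed 3.1 → 8.4 kcal/mol.
C (eclipsed): iPr(0°)/SH(0°) eclipsed 3.3; CH3(120°)/COOH(120°) eclipsed 2.9; I(240°)/H(240°) eclipsed 1.6 → 7.8 kcal/mol.
B has the highest total (8.4 kcal/mol).

B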